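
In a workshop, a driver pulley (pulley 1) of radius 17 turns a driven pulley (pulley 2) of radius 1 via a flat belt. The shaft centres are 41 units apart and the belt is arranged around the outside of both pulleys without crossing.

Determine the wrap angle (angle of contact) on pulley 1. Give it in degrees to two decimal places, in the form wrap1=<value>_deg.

wrap1=225.94_deg

open belt: β = asin((r2−r1)/C) = asin(-16/41) = -22.9697°
wrap1 = π − 2β = 225.9394°
wrap2 = π + 2β = 134.0606°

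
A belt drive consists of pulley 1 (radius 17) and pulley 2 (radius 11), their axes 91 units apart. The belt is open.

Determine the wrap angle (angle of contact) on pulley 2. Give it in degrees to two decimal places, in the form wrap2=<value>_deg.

open belt: β = asin((r2−r1)/C) = asin(-6/91) = -3.7805°
wrap1 = π − 2β = 187.5610°
wrap2 = π + 2β = 172.4390°

wrap2=172.44_deg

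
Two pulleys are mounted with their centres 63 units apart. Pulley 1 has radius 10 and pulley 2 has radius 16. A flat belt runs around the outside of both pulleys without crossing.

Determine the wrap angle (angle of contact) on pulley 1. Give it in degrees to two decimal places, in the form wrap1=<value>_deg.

open belt: β = asin((r2−r1)/C) = asin(6/63) = 5.4650°
wrap1 = π − 2β = 169.0700°
wrap2 = π + 2β = 190.9300°

wrap1=169.07_deg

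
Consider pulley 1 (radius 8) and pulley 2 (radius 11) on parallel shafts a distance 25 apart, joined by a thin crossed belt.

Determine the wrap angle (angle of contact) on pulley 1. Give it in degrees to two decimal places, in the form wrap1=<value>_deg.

wrap1=278.93_deg

crossed belt: β = asin((r1+r2)/C) = asin(19/25) = 49.4642°
wrap1 = wrap2 = π + 2β = 278.9284°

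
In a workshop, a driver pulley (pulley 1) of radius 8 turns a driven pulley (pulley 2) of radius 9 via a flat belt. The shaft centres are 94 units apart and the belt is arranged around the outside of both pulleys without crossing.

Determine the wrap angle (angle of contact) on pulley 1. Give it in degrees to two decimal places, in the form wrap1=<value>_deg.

wrap1=178.78_deg

open belt: β = asin((r2−r1)/C) = asin(1/94) = 0.6095°
wrap1 = π − 2β = 178.7809°
wrap2 = π + 2β = 181.2191°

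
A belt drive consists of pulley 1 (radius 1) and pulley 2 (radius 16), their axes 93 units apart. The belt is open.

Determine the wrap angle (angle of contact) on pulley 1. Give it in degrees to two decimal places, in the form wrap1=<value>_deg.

open belt: β = asin((r2−r1)/C) = asin(15/93) = 9.2818°
wrap1 = π − 2β = 161.4364°
wrap2 = π + 2β = 198.5636°

wrap1=161.44_deg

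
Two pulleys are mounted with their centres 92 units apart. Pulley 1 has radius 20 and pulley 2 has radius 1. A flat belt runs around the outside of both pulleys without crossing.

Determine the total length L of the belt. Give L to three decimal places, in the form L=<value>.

L=253.911

open belt: β = asin((r2−r1)/C) = asin(-19/92) = -11.9186°
wrap1 = π − 2β = 203.8372°
wrap2 = π + 2β = 156.1628°
tangent length = C·cosβ = 90.0167
L = r1·wrap1 + r2·wrap2 + 2·C·cosβ = 20·3.5576 + 1·2.7256 + 2·90.0167 = 253.9115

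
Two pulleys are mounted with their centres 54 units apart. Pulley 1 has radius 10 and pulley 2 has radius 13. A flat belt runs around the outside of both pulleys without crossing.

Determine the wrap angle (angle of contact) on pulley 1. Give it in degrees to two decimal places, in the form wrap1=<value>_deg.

wrap1=173.63_deg

open belt: β = asin((r2−r1)/C) = asin(3/54) = 3.1847°
wrap1 = π − 2β = 173.6305°
wrap2 = π + 2β = 186.3695°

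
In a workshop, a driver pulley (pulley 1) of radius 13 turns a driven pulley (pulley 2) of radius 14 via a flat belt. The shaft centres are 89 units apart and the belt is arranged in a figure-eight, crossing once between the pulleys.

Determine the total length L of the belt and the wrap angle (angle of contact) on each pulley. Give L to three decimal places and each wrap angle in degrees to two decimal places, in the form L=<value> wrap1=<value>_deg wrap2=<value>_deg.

L=271.079 wrap1=215.32_deg wrap2=215.32_deg

crossed belt: β = asin((r1+r2)/C) = asin(27/89) = 17.6602°
wrap1 = wrap2 = π + 2β = 215.3203°
tangent length = C·cosβ = 84.8057
L = (r1+r2)·wrap + 2·C·cosβ = 27·3.7580 + 2·84.8057 = 271.0786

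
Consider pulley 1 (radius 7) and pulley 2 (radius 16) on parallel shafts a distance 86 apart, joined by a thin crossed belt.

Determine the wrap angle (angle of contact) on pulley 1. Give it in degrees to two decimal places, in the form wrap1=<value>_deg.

crossed belt: β = asin((r1+r2)/C) = asin(23/86) = 15.5121°
wrap1 = wrap2 = π + 2β = 211.0242°

wrap1=211.02_deg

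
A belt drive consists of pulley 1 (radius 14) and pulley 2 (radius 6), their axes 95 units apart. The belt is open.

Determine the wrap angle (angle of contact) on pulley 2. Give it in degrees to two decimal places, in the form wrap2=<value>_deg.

wrap2=170.34_deg

open belt: β = asin((r2−r1)/C) = asin(-8/95) = -4.8306°
wrap1 = π − 2β = 189.6613°
wrap2 = π + 2β = 170.3387°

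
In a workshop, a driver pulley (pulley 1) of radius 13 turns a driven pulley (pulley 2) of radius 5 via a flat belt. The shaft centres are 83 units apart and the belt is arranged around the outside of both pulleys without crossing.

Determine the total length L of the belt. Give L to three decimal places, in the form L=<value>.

L=223.320

open belt: β = asin((r2−r1)/C) = asin(-8/83) = -5.5311°
wrap1 = π − 2β = 191.0621°
wrap2 = π + 2β = 168.9379°
tangent length = C·cosβ = 82.6136
L = r1·wrap1 + r2·wrap2 + 2·C·cosβ = 13·3.3347 + 5·2.9485 + 2·82.6136 = 223.3204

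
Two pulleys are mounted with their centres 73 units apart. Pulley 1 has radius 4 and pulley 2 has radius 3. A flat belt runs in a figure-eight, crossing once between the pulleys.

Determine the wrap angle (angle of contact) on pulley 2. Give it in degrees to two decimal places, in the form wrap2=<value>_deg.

crossed belt: β = asin((r1+r2)/C) = asin(7/73) = 5.5026°
wrap1 = wrap2 = π + 2β = 191.0051°

wrap2=191.01_deg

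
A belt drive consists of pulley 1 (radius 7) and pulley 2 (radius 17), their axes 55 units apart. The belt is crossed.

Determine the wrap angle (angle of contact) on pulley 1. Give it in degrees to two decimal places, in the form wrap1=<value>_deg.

wrap1=231.74_deg

crossed belt: β = asin((r1+r2)/C) = asin(24/55) = 25.8721°
wrap1 = wrap2 = π + 2β = 231.7442°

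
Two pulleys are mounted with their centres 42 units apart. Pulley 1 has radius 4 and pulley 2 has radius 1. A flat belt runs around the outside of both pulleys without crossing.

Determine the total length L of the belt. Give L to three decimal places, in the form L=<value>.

open belt: β = asin((r2−r1)/C) = asin(-3/42) = -4.0960°
wrap1 = π − 2β = 188.1921°
wrap2 = π + 2β = 171.8079°
tangent length = C·cosβ = 41.8927
L = r1·wrap1 + r2·wrap2 + 2·C·cosβ = 4·3.2846 + 1·2.9986 + 2·41.8927 = 99.9223

L=99.922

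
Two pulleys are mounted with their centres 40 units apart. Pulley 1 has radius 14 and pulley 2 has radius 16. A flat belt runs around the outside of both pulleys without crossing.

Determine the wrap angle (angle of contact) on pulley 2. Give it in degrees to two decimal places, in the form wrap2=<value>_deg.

wrap2=185.73_deg

open belt: β = asin((r2−r1)/C) = asin(2/40) = 2.8660°
wrap1 = π − 2β = 174.2680°
wrap2 = π + 2β = 185.7320°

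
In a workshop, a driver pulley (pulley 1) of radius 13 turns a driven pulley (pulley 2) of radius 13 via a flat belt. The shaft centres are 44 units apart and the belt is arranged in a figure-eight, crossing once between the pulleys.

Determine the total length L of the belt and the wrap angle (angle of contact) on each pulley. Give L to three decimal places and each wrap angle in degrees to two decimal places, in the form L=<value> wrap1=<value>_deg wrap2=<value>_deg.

crossed belt: β = asin((r1+r2)/C) = asin(26/44) = 36.2215°
wrap1 = wrap2 = π + 2β = 252.4431°
tangent length = C·cosβ = 35.4965
L = (r1+r2)·wrap + 2·C·cosβ = 26·4.4060 + 2·35.4965 = 185.5480

L=185.548 wrap1=252.44_deg wrap2=252.44_deg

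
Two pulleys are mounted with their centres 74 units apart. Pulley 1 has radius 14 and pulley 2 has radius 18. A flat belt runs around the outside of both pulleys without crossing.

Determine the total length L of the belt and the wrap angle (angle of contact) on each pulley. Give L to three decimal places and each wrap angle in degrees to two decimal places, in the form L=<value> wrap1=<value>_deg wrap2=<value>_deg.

open belt: β = asin((r2−r1)/C) = asin(4/74) = 3.0986°
wrap1 = π − 2β = 173.8028°
wrap2 = π + 2β = 186.1972°
tangent length = C·cosβ = 73.8918
L = r1·wrap1 + r2·wrap2 + 2·C·cosβ = 14·3.0334 + 18·3.2498 + 2·73.8918 = 248.7472

L=248.747 wrap1=173.80_deg wrap2=186.20_deg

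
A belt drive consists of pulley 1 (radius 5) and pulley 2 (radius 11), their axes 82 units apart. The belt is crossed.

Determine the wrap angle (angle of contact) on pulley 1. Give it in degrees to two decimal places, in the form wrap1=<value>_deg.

crossed belt: β = asin((r1+r2)/C) = asin(16/82) = 11.2518°
wrap1 = wrap2 = π + 2β = 202.5037°

wrap1=202.50_deg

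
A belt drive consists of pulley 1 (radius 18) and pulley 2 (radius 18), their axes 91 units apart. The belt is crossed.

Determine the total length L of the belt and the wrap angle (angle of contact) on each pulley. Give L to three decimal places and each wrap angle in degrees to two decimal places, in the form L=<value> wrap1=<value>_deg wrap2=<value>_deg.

L=309.534 wrap1=226.61_deg wrap2=226.61_deg

crossed belt: β = asin((r1+r2)/C) = asin(36/91) = 23.3037°
wrap1 = wrap2 = π + 2β = 226.6073°
tangent length = C·cosβ = 83.5763
L = (r1+r2)·wrap + 2·C·cosβ = 36·3.9550 + 2·83.5763 = 309.5342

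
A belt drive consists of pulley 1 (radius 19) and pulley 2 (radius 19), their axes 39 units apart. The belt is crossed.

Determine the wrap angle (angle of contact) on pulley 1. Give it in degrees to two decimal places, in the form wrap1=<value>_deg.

wrap1=333.99_deg

crossed belt: β = asin((r1+r2)/C) = asin(38/39) = 76.9972°
wrap1 = wrap2 = π + 2β = 333.9944°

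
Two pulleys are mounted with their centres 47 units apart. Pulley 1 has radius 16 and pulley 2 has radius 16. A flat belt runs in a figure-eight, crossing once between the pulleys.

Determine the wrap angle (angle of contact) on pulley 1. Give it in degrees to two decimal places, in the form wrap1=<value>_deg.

wrap1=265.82_deg

crossed belt: β = asin((r1+r2)/C) = asin(32/47) = 42.9102°
wrap1 = wrap2 = π + 2β = 265.8204°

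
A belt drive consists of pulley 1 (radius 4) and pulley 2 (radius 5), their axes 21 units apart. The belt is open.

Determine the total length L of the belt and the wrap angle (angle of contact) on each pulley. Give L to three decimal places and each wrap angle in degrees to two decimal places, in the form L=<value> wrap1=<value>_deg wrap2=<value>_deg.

open belt: β = asin((r2−r1)/C) = asin(1/21) = 2.7294°
wrap1 = π − 2β = 174.5412°
wrap2 = π + 2β = 185.4588°
tangent length = C·cosβ = 20.9762
L = r1·wrap1 + r2·wrap2 + 2·C·cosβ = 4·3.0463 + 5·3.2369 + 2·20.9762 = 70.3220

L=70.322 wrap1=174.54_deg wrap2=185.46_deg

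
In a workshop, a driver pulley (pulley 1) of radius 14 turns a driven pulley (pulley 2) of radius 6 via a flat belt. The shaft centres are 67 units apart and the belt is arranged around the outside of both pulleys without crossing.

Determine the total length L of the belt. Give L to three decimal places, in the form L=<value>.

L=197.788

open belt: β = asin((r2−r1)/C) = asin(-8/67) = -6.8576°
wrap1 = π − 2β = 193.7153°
wrap2 = π + 2β = 166.2847°
tangent length = C·cosβ = 66.5207
L = r1·wrap1 + r2·wrap2 + 2·C·cosβ = 14·3.3810 + 6·2.9022 + 2·66.5207 = 197.7882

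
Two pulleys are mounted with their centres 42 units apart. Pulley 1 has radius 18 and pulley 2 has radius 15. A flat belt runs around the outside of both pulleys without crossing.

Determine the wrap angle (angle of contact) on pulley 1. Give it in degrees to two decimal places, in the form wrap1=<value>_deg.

open belt: β = asin((r2−r1)/C) = asin(-3/42) = -4.0960°
wrap1 = π − 2β = 188.1921°
wrap2 = π + 2β = 171.8079°

wrap1=188.19_deg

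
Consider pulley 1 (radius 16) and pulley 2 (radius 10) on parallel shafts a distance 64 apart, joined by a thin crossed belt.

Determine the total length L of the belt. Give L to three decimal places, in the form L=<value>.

crossed belt: β = asin((r1+r2)/C) = asin(26/64) = 23.9695°
wrap1 = wrap2 = π + 2β = 227.9390°
tangent length = C·cosβ = 58.4808
L = (r1+r2)·wrap + 2·C·cosβ = 26·3.9783 + 2·58.4808 = 220.3970

L=220.397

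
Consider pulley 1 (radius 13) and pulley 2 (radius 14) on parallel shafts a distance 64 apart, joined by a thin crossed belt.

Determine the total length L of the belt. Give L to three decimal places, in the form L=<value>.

L=224.392

crossed belt: β = asin((r1+r2)/C) = asin(27/64) = 24.9530°
wrap1 = wrap2 = π + 2β = 229.9060°
tangent length = C·cosβ = 58.0259
L = (r1+r2)·wrap + 2·C·cosβ = 27·4.0126 + 2·58.0259 = 224.3924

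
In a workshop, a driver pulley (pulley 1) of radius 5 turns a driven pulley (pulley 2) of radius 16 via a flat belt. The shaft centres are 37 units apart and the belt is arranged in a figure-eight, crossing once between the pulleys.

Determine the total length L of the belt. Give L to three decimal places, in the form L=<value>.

L=152.249

crossed belt: β = asin((r1+r2)/C) = asin(21/37) = 34.5808°
wrap1 = wrap2 = π + 2β = 249.1616°
tangent length = C·cosβ = 30.4631
L = (r1+r2)·wrap + 2·C·cosβ = 21·4.3487 + 2·30.4631 = 152.2487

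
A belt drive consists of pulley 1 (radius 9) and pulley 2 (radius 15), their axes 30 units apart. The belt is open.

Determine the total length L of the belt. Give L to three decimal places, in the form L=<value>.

L=136.602

open belt: β = asin((r2−r1)/C) = asin(6/30) = 11.5370°
wrap1 = π − 2β = 156.9261°
wrap2 = π + 2β = 203.0739°
tangent length = C·cosβ = 29.3939
L = r1·wrap1 + r2·wrap2 + 2·C·cosβ = 9·2.7389 + 15·3.5443 + 2·29.3939 = 136.6023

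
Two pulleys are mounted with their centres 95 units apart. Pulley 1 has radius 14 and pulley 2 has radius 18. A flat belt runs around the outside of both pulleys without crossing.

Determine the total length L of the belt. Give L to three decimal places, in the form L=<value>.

L=290.699

open belt: β = asin((r2−r1)/C) = asin(4/95) = 2.4132°
wrap1 = π − 2β = 175.1737°
wrap2 = π + 2β = 184.8263°
tangent length = C·cosβ = 94.9158
L = r1·wrap1 + r2·wrap2 + 2·C·cosβ = 14·3.0574 + 18·3.2258 + 2·94.9158 = 290.6994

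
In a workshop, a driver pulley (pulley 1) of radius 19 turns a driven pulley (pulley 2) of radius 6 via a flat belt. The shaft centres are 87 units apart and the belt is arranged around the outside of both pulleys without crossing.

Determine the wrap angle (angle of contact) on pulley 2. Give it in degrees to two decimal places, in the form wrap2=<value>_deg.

open belt: β = asin((r2−r1)/C) = asin(-13/87) = -8.5936°
wrap1 = π − 2β = 197.1872°
wrap2 = π + 2β = 162.8128°

wrap2=162.81_deg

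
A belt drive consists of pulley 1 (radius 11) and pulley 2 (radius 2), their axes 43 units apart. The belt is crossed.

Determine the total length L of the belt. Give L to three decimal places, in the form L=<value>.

crossed belt: β = asin((r1+r2)/C) = asin(13/43) = 17.5973°
wrap1 = wrap2 = π + 2β = 215.1947°
tangent length = C·cosβ = 40.9878
L = (r1+r2)·wrap + 2·C·cosβ = 13·3.7559 + 2·40.9878 = 130.8017

L=130.802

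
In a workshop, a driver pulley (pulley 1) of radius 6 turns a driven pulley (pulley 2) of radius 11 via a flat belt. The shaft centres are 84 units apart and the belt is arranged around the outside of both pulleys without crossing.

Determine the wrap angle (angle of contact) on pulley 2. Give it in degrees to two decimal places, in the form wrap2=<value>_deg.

open belt: β = asin((r2−r1)/C) = asin(5/84) = 3.4125°
wrap1 = π − 2β = 173.1750°
wrap2 = π + 2β = 186.8250°

wrap2=186.82_deg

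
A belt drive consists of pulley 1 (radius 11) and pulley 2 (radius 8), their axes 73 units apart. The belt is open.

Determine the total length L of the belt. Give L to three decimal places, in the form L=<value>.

L=205.814

open belt: β = asin((r2−r1)/C) = asin(-3/73) = -2.3553°
wrap1 = π − 2β = 184.7106°
wrap2 = π + 2β = 175.2894°
tangent length = C·cosβ = 72.9383
L = r1·wrap1 + r2·wrap2 + 2·C·cosβ = 11·3.2238 + 8·3.0594 + 2·72.9383 = 205.8136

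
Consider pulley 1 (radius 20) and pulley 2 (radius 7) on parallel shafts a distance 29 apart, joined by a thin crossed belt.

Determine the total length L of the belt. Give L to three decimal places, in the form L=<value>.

crossed belt: β = asin((r1+r2)/C) = asin(27/29) = 68.5967°
wrap1 = wrap2 = π + 2β = 317.1933°
tangent length = C·cosβ = 10.5830
L = (r1+r2)·wrap + 2·C·cosβ = 27·5.5361 + 2·10.5830 = 170.6398

L=170.640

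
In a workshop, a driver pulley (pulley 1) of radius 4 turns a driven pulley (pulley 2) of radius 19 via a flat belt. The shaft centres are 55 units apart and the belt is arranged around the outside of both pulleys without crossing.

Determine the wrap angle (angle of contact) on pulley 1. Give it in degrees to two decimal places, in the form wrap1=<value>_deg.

wrap1=148.35_deg

open belt: β = asin((r2−r1)/C) = asin(15/55) = 15.8266°
wrap1 = π − 2β = 148.3468°
wrap2 = π + 2β = 211.6532°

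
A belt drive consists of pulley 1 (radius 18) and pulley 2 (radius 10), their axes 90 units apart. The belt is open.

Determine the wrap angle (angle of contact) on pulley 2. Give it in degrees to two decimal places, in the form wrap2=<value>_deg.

wrap2=169.80_deg

open belt: β = asin((r2−r1)/C) = asin(-8/90) = -5.0997°
wrap1 = π − 2β = 190.1994°
wrap2 = π + 2β = 169.8006°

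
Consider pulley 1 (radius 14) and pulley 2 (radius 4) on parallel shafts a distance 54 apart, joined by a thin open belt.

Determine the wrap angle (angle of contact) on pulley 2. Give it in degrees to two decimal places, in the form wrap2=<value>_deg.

wrap2=158.66_deg

open belt: β = asin((r2−r1)/C) = asin(-10/54) = -10.6719°
wrap1 = π − 2β = 201.3439°
wrap2 = π + 2β = 158.6561°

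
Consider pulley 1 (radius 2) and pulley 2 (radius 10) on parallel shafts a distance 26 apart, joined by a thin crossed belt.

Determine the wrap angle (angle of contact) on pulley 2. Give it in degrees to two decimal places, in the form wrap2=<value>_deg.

wrap2=234.97_deg

crossed belt: β = asin((r1+r2)/C) = asin(12/26) = 27.4864°
wrap1 = wrap2 = π + 2β = 234.9729°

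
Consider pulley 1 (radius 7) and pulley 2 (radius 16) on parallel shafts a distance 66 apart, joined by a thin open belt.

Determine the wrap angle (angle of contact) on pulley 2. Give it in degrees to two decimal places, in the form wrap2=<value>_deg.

open belt: β = asin((r2−r1)/C) = asin(9/66) = 7.8375°
wrap1 = π − 2β = 164.3250°
wrap2 = π + 2β = 195.6750°

wrap2=195.67_deg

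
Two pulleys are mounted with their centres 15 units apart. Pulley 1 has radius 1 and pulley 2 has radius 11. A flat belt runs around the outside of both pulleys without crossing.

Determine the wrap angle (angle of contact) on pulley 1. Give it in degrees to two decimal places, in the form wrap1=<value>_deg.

wrap1=96.38_deg

open belt: β = asin((r2−r1)/C) = asin(10/15) = 41.8103°
wrap1 = π − 2β = 96.3794°
wrap2 = π + 2β = 263.6206°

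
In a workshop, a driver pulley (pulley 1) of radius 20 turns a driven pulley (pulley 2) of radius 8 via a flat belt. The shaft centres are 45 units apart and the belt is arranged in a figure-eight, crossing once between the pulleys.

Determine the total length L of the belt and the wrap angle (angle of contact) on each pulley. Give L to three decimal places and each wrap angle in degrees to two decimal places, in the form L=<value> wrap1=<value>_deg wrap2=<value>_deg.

L=196.029 wrap1=256.96_deg wrap2=256.96_deg

crossed belt: β = asin((r1+r2)/C) = asin(28/45) = 38.4786°
wrap1 = wrap2 = π + 2β = 256.9572°
tangent length = C·cosβ = 35.2278
L = (r1+r2)·wrap + 2·C·cosβ = 28·4.4847 + 2·35.2278 = 196.0286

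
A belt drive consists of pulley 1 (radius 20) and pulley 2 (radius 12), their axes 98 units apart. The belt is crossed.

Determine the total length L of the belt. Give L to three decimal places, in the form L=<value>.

crossed belt: β = asin((r1+r2)/C) = asin(32/98) = 19.0583°
wrap1 = wrap2 = π + 2β = 218.1167°
tangent length = C·cosβ = 92.6283
L = (r1+r2)·wrap + 2·C·cosβ = 32·3.8069 + 2·92.6283 = 307.0759

L=307.076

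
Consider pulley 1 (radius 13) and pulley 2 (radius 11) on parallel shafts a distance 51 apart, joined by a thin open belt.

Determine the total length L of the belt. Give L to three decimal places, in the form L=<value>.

open belt: β = asin((r2−r1)/C) = asin(-2/51) = -2.2475°
wrap1 = π − 2β = 184.4949°
wrap2 = π + 2β = 175.5051°
tangent length = C·cosβ = 50.9608
L = r1·wrap1 + r2·wrap2 + 2·C·cosβ = 13·3.2200 + 11·3.0631 + 2·50.9608 = 177.4767

L=177.477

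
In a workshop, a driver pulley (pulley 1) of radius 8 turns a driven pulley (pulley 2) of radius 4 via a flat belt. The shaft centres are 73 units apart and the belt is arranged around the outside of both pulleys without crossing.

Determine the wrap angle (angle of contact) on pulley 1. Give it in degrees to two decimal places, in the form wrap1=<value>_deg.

open belt: β = asin((r2−r1)/C) = asin(-4/73) = -3.1411°
wrap1 = π − 2β = 186.2821°
wrap2 = π + 2β = 173.7179°

wrap1=186.28_deg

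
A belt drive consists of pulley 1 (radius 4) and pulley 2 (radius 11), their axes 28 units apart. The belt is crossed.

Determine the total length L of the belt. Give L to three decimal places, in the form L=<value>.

crossed belt: β = asin((r1+r2)/C) = asin(15/28) = 32.3924°
wrap1 = wrap2 = π + 2β = 244.7847°
tangent length = C·cosβ = 23.6432
L = (r1+r2)·wrap + 2·C·cosβ = 15·4.2723 + 2·23.6432 = 111.3709

L=111.371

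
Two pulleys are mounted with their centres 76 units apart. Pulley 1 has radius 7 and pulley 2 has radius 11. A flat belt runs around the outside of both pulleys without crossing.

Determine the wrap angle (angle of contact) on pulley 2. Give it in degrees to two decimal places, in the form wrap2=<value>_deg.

open belt: β = asin((r2−r1)/C) = asin(4/76) = 3.0170°
wrap1 = π − 2β = 173.9661°
wrap2 = π + 2β = 186.0339°

wrap2=186.03_deg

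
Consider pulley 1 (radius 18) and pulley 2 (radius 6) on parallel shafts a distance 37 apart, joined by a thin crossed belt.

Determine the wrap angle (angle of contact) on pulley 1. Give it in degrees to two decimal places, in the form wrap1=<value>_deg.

wrap1=260.88_deg

crossed belt: β = asin((r1+r2)/C) = asin(24/37) = 40.4398°
wrap1 = wrap2 = π + 2β = 260.8796°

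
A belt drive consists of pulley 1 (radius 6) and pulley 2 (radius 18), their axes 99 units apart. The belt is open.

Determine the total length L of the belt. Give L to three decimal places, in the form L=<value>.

open belt: β = asin((r2−r1)/C) = asin(12/99) = 6.9621°
wrap1 = π − 2β = 166.0759°
wrap2 = π + 2β = 193.9241°
tangent length = C·cosβ = 98.2700
L = r1·wrap1 + r2·wrap2 + 2·C·cosβ = 6·2.8986 + 18·3.3846 + 2·98.2700 = 274.8546

L=274.855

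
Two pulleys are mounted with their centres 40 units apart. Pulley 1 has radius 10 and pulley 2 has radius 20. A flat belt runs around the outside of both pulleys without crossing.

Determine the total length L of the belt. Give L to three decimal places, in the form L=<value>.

L=176.761

open belt: β = asin((r2−r1)/C) = asin(10/40) = 14.4775°
wrap1 = π − 2β = 151.0450°
wrap2 = π + 2β = 208.9550°
tangent length = C·cosβ = 38.7298
L = r1·wrap1 + r2·wrap2 + 2·C·cosβ = 10·2.6362 + 20·3.6470 + 2·38.7298 = 176.7611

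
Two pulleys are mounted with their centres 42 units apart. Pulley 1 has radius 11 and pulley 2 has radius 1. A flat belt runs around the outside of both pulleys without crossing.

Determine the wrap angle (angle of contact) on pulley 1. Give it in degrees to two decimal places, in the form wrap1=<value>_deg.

wrap1=207.55_deg

open belt: β = asin((r2−r1)/C) = asin(-10/42) = -13.7741°
wrap1 = π − 2β = 207.5483°
wrap2 = π + 2β = 152.4517°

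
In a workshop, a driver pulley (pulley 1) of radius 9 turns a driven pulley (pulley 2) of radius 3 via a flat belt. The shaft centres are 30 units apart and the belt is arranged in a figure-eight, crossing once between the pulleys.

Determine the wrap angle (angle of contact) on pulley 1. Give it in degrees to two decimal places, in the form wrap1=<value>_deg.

crossed belt: β = asin((r1+r2)/C) = asin(12/30) = 23.5782°
wrap1 = wrap2 = π + 2β = 227.1564°

wrap1=227.16_deg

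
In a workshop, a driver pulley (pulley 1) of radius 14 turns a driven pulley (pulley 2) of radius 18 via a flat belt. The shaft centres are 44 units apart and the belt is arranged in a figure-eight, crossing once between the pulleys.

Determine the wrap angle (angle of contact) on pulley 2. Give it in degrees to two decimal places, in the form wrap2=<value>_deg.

wrap2=273.32_deg

crossed belt: β = asin((r1+r2)/C) = asin(32/44) = 46.6582°
wrap1 = wrap2 = π + 2β = 273.3165°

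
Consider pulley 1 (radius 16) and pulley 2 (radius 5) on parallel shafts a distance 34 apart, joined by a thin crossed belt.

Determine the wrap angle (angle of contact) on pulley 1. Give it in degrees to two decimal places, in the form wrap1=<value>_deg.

crossed belt: β = asin((r1+r2)/C) = asin(21/34) = 38.1445°
wrap1 = wrap2 = π + 2β = 256.2890°

wrap1=256.29_deg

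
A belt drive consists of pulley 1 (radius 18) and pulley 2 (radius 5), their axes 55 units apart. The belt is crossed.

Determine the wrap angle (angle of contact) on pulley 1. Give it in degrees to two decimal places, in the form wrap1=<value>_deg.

wrap1=229.44_deg

crossed belt: β = asin((r1+r2)/C) = asin(23/55) = 24.7199°
wrap1 = wrap2 = π + 2β = 229.4397°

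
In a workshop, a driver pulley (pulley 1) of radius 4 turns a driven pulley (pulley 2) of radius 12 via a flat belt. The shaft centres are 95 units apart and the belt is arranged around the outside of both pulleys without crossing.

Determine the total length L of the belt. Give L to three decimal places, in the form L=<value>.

open belt: β = asin((r2−r1)/C) = asin(8/95) = 4.8306°
wrap1 = π − 2β = 170.3387°
wrap2 = π + 2β = 189.6613°
tangent length = C·cosβ = 94.6626
L = r1·wrap1 + r2·wrap2 + 2·C·cosβ = 4·2.9730 + 12·3.3102 + 2·94.6626 = 240.9396

L=240.940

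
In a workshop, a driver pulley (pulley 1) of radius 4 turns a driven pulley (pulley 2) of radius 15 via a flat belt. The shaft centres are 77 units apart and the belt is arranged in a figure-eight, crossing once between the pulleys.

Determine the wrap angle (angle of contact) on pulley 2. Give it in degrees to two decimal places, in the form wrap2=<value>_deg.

wrap2=208.57_deg

crossed belt: β = asin((r1+r2)/C) = asin(19/77) = 14.2855°
wrap1 = wrap2 = π + 2β = 208.5709°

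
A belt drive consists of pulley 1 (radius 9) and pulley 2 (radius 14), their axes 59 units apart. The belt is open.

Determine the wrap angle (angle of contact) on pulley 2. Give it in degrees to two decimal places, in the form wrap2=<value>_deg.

open belt: β = asin((r2−r1)/C) = asin(5/59) = 4.8614°
wrap1 = π − 2β = 170.2772°
wrap2 = π + 2β = 189.7228°

wrap2=189.72_deg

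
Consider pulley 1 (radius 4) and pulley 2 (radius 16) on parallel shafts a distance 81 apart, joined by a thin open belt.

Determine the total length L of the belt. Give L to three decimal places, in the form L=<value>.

L=226.613

open belt: β = asin((r2−r1)/C) = asin(12/81) = 8.5196°
wrap1 = π − 2β = 162.9608°
wrap2 = π + 2β = 197.0392°
tangent length = C·cosβ = 80.1062
L = r1·wrap1 + r2·wrap2 + 2·C·cosβ = 4·2.8442 + 16·3.4390 + 2·80.1062 = 226.6129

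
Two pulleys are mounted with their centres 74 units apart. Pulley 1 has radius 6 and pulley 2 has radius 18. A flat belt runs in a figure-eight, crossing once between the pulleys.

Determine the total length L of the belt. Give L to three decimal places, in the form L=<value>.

L=231.252

crossed belt: β = asin((r1+r2)/C) = asin(24/74) = 18.9246°
wrap1 = wrap2 = π + 2β = 217.8493°
tangent length = C·cosβ = 70.0000
L = (r1+r2)·wrap + 2·C·cosβ = 24·3.8022 + 2·70.0000 = 231.2525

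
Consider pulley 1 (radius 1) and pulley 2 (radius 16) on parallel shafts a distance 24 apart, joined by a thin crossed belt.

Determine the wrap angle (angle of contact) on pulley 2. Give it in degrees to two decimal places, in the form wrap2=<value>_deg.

crossed belt: β = asin((r1+r2)/C) = asin(17/24) = 45.0995°
wrap1 = wrap2 = π + 2β = 270.1989°

wrap2=270.20_deg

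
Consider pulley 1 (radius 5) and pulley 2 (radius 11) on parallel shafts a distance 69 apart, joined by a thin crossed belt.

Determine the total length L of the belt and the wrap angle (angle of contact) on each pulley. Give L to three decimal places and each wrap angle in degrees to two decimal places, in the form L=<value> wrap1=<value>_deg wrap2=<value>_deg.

crossed belt: β = asin((r1+r2)/C) = asin(16/69) = 13.4080°
wrap1 = wrap2 = π + 2β = 206.8160°
tangent length = C·cosβ = 67.1193
L = (r1+r2)·wrap + 2·C·cosβ = 16·3.6096 + 2·67.1193 = 191.9925

L=191.993 wrap1=206.82_deg wrap2=206.82_deg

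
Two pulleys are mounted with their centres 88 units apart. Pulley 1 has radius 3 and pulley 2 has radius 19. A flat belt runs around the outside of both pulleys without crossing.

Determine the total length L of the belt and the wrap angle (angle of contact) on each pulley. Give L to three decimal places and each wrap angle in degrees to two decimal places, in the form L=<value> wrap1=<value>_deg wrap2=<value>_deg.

open belt: β = asin((r2−r1)/C) = asin(16/88) = 10.4757°
wrap1 = π − 2β = 159.0486°
wrap2 = π + 2β = 200.9514°
tangent length = C·cosβ = 86.5332
L = r1·wrap1 + r2·wrap2 + 2·C·cosβ = 3·2.7759 + 19·3.5073 + 2·86.5332 = 248.0322

L=248.032 wrap1=159.05_deg wrap2=200.95_deg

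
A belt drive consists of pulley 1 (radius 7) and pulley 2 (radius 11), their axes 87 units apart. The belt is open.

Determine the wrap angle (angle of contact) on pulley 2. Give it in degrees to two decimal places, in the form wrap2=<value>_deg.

wrap2=185.27_deg

open belt: β = asin((r2−r1)/C) = asin(4/87) = 2.6352°
wrap1 = π − 2β = 174.7296°
wrap2 = π + 2β = 185.2704°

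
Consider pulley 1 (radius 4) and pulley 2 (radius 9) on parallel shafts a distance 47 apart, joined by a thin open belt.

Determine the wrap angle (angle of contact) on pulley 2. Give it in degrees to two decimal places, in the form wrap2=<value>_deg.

open belt: β = asin((r2−r1)/C) = asin(5/47) = 6.1069°
wrap1 = π − 2β = 167.7863°
wrap2 = π + 2β = 192.2137°

wrap2=192.21_deg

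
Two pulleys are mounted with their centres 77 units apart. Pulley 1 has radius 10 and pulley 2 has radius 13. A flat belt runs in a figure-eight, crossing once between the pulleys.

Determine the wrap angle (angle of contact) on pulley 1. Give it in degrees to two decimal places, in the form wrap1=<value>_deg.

crossed belt: β = asin((r1+r2)/C) = asin(23/77) = 17.3796°
wrap1 = wrap2 = π + 2β = 214.7592°

wrap1=214.76_deg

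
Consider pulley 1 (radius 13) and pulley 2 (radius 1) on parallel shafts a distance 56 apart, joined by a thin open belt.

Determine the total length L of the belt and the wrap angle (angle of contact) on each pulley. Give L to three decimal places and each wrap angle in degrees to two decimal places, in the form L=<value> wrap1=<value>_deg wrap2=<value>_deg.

L=158.564 wrap1=204.75_deg wrap2=155.25_deg

open belt: β = asin((r2−r1)/C) = asin(-12/56) = -12.3736°
wrap1 = π − 2β = 204.7473°
wrap2 = π + 2β = 155.2527°
tangent length = C·cosβ = 54.6992
L = r1·wrap1 + r2·wrap2 + 2·C·cosβ = 13·3.5735 + 1·2.7097 + 2·54.6992 = 158.5637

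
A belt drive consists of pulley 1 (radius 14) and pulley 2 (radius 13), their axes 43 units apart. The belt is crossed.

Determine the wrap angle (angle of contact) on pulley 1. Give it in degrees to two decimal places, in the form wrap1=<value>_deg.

crossed belt: β = asin((r1+r2)/C) = asin(27/43) = 38.8959°
wrap1 = wrap2 = π + 2β = 257.7917°

wrap1=257.79_deg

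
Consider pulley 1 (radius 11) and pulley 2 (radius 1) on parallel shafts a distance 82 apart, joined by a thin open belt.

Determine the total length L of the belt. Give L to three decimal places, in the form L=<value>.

open belt: β = asin((r2−r1)/C) = asin(-10/82) = -7.0047°
wrap1 = π − 2β = 194.0095°
wrap2 = π + 2β = 165.9905°
tangent length = C·cosβ = 81.3880
L = r1·wrap1 + r2·wrap2 + 2·C·cosβ = 11·3.3861 + 1·2.8971 + 2·81.3880 = 202.9201

L=202.920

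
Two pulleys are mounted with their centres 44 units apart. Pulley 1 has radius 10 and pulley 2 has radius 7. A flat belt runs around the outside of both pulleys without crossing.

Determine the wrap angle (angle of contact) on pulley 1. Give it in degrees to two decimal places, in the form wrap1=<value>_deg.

open belt: β = asin((r2−r1)/C) = asin(-3/44) = -3.9096°
wrap1 = π − 2β = 187.8191°
wrap2 = π + 2β = 172.1809°

wrap1=187.82_deg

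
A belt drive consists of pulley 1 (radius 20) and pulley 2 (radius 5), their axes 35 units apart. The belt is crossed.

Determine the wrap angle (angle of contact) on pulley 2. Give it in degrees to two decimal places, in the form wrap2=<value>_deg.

wrap2=271.17_deg

crossed belt: β = asin((r1+r2)/C) = asin(25/35) = 45.5847°
wrap1 = wrap2 = π + 2β = 271.1694°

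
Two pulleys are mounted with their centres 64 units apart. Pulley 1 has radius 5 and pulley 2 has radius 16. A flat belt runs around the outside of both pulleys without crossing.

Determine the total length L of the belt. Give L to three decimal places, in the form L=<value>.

L=195.869

open belt: β = asin((r2−r1)/C) = asin(11/64) = 9.8969°
wrap1 = π − 2β = 160.2063°
wrap2 = π + 2β = 199.7937°
tangent length = C·cosβ = 63.0476
L = r1·wrap1 + r2·wrap2 + 2·C·cosβ = 5·2.7961 + 16·3.4871 + 2·63.0476 = 195.8688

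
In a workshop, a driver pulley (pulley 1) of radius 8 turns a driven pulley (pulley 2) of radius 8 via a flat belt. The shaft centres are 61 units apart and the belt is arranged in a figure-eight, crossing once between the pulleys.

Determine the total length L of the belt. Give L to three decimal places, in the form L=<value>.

crossed belt: β = asin((r1+r2)/C) = asin(16/61) = 15.2063°
wrap1 = wrap2 = π + 2β = 210.4126°
tangent length = C·cosβ = 58.8643
L = (r1+r2)·wrap + 2·C·cosβ = 16·3.6724 + 2·58.8643 = 176.4868

L=176.487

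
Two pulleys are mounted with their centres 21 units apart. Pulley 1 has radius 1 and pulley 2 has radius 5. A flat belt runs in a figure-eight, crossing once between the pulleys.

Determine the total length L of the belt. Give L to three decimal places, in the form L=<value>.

L=62.576

crossed belt: β = asin((r1+r2)/C) = asin(6/21) = 16.6015°
wrap1 = wrap2 = π + 2β = 213.2031°
tangent length = C·cosβ = 20.1246
L = (r1+r2)·wrap + 2·C·cosβ = 6·3.7211 + 2·20.1246 = 62.5758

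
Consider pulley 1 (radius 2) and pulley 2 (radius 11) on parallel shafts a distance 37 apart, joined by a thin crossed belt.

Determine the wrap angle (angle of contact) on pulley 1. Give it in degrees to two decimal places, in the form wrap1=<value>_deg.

crossed belt: β = asin((r1+r2)/C) = asin(13/37) = 20.5700°
wrap1 = wrap2 = π + 2β = 221.1400°

wrap1=221.14_deg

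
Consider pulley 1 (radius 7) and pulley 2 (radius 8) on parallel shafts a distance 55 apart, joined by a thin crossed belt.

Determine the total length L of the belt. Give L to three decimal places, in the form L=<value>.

crossed belt: β = asin((r1+r2)/C) = asin(15/55) = 15.8266°
wrap1 = wrap2 = π + 2β = 211.6532°
tangent length = C·cosβ = 52.9150
L = (r1+r2)·wrap + 2·C·cosβ = 15·3.6940 + 2·52.9150 = 161.2407

L=161.241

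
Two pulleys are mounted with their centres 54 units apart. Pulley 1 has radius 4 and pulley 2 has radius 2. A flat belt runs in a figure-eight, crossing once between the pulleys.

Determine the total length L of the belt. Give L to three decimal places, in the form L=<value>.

L=127.517

crossed belt: β = asin((r1+r2)/C) = asin(6/54) = 6.3794°
wrap1 = wrap2 = π + 2β = 192.7587°
tangent length = C·cosβ = 53.6656
L = (r1+r2)·wrap + 2·C·cosβ = 6·3.3643 + 2·53.6656 = 127.5169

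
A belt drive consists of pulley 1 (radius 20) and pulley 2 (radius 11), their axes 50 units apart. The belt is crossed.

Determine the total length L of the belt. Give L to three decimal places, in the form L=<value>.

crossed belt: β = asin((r1+r2)/C) = asin(31/50) = 38.3161°
wrap1 = wrap2 = π + 2β = 256.6323°
tangent length = C·cosβ = 39.2301
L = (r1+r2)·wrap + 2·C·cosβ = 31·4.4791 + 2·39.2301 = 217.3116

L=217.312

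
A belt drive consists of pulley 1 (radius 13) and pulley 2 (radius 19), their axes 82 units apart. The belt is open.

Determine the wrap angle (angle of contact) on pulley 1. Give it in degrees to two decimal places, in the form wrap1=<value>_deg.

open belt: β = asin((r2−r1)/C) = asin(6/82) = 4.1961°
wrap1 = π − 2β = 171.6078°
wrap2 = π + 2β = 188.3922°

wrap1=171.61_deg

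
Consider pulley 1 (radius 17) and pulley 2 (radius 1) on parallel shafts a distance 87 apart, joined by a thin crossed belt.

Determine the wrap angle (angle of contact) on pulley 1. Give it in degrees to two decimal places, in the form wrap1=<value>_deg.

wrap1=203.88_deg

crossed belt: β = asin((r1+r2)/C) = asin(18/87) = 11.9405°
wrap1 = wrap2 = π + 2β = 203.8811°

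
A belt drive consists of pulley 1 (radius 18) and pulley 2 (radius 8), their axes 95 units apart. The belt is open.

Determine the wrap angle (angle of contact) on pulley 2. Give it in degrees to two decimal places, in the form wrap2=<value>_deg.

wrap2=167.92_deg

open belt: β = asin((r2−r1)/C) = asin(-10/95) = -6.0423°
wrap1 = π − 2β = 192.0847°
wrap2 = π + 2β = 167.9153°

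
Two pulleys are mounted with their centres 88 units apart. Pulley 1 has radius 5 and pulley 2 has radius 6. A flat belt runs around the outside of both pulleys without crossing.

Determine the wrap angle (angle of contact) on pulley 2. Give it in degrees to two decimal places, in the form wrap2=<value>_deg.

open belt: β = asin((r2−r1)/C) = asin(1/88) = 0.6511°
wrap1 = π − 2β = 178.6978°
wrap2 = π + 2β = 181.3022°

wrap2=181.30_deg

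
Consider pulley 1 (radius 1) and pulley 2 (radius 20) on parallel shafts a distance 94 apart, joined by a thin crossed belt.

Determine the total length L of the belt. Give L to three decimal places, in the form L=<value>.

crossed belt: β = asin((r1+r2)/C) = asin(21/94) = 12.9091°
wrap1 = wrap2 = π + 2β = 205.8181°
tangent length = C·cosβ = 91.6242
L = (r1+r2)·wrap + 2·C·cosβ = 21·3.5922 + 2·91.6242 = 258.6847

L=258.685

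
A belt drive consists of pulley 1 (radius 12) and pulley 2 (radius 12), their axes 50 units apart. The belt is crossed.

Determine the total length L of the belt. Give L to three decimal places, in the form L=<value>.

L=187.156

crossed belt: β = asin((r1+r2)/C) = asin(24/50) = 28.6854°
wrap1 = wrap2 = π + 2β = 237.3708°
tangent length = C·cosβ = 43.8634
L = (r1+r2)·wrap + 2·C·cosβ = 24·4.1429 + 2·43.8634 = 187.1565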